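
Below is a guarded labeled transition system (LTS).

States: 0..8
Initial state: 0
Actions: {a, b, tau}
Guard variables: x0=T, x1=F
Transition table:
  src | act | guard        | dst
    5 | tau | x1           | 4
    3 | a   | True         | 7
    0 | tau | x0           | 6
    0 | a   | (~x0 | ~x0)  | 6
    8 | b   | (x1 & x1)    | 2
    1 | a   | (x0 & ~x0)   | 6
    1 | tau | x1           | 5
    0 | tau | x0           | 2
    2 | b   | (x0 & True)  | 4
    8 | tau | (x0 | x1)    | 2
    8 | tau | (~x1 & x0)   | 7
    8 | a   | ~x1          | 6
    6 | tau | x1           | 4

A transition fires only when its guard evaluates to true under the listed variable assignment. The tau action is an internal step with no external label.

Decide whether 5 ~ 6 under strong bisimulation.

Refine partition for ~:
  π0 = {{0,1,2,3,4,5,6,7,8}}
  π1 = {{0},{1,4,5,6,7},{2},{3},{8}}
Fixed point at round 2; 5 class(es).
5∈{1,4,5,6,7}, 6∈{1,4,5,6,7}

Answer: BISIMILAR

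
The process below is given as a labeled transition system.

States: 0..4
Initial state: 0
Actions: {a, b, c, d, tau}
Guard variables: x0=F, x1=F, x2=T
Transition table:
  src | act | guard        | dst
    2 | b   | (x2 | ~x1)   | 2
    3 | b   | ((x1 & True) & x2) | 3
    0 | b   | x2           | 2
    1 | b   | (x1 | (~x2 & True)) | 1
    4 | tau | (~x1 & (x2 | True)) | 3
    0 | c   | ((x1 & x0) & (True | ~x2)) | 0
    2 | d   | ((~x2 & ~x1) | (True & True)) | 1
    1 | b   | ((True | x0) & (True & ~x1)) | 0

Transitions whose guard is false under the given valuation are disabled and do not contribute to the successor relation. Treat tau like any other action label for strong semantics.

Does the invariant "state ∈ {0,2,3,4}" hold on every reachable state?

Allowed set {0,2,3,4}
R = {0,1,2}
  0: ✓
  1: outside
  2: ✓
witness against invariant: b·d → 1

Answer: INVARIANT VIOLATED at state 1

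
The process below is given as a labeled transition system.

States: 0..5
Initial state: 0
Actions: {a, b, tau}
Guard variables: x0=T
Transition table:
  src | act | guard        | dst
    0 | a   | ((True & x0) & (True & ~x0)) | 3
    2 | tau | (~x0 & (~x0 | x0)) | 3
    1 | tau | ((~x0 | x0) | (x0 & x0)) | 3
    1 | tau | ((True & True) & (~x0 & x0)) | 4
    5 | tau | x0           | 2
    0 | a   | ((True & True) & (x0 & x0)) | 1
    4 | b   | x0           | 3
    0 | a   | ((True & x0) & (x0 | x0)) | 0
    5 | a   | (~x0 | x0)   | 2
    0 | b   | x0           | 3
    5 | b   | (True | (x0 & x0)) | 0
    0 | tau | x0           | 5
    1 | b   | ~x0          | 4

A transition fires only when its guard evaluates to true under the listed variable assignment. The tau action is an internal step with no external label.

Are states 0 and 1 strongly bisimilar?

Refine partition for ~:
  round 0: {{0,1,2,3,4,5}}
  round 1: {{0,5},{1},{2,3},{4}}
  round 2: {{0},{1},{2,3},{4},{5}}
stable after 3 split(s): 5 block(s)
class of 0: {0}; class of 1: {1}

Answer: NOT BISIMILAR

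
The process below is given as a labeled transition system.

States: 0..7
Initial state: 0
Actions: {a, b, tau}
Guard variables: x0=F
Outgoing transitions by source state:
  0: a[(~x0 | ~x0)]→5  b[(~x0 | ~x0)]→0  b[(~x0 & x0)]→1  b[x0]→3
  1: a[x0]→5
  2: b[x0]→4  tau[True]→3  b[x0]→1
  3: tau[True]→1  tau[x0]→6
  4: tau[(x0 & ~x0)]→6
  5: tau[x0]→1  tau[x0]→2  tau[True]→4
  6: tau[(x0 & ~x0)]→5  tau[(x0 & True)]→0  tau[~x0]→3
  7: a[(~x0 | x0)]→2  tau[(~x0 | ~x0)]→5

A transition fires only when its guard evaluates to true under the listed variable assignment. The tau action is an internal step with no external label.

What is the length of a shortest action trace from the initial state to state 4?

Answer: 2

Analysis:
Breadth-first toward 4:
  Layer 0: {0}
  Layer 1: {5}
  Layer 2: {4}
first hit 4 at d=2 via a·tau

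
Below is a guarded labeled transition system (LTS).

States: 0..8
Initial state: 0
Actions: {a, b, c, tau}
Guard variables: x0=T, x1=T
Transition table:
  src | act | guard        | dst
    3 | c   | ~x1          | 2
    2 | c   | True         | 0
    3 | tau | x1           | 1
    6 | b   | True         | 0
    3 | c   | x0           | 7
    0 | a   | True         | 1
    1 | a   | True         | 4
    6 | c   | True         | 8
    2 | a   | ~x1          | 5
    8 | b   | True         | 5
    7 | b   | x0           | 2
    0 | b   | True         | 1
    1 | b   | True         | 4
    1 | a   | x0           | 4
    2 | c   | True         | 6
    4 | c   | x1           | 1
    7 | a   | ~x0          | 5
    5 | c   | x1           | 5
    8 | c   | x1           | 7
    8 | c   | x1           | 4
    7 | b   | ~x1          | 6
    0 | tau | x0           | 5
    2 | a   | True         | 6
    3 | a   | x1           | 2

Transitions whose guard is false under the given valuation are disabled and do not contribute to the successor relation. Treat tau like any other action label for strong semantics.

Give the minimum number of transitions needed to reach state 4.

Layered search for 4:
  L0 = {0}
  L1 = {1,5}
  L2 = {4}
first hit 4 at d=2 via a·a

Answer: 2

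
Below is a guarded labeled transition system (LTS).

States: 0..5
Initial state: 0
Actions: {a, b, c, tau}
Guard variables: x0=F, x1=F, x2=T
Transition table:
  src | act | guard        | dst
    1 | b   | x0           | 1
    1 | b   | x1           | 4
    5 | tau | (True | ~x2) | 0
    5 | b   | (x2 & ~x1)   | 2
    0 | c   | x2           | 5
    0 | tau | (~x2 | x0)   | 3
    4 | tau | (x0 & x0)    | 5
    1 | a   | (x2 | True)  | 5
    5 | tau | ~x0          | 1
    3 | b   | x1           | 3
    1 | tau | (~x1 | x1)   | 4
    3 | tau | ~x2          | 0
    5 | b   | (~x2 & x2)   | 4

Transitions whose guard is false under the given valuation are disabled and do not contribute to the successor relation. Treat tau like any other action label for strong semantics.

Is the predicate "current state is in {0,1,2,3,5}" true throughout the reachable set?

Inv-set: {0,1,2,3,5}
Reachable = {0,1,2,4,5}
  0: ✓
  1: ✓
  2: ✓
  4: ✗ unsafe
  5: ✓
witness against invariant: c·tau·tau → 4

Answer: INVARIANT VIOLATED at state 4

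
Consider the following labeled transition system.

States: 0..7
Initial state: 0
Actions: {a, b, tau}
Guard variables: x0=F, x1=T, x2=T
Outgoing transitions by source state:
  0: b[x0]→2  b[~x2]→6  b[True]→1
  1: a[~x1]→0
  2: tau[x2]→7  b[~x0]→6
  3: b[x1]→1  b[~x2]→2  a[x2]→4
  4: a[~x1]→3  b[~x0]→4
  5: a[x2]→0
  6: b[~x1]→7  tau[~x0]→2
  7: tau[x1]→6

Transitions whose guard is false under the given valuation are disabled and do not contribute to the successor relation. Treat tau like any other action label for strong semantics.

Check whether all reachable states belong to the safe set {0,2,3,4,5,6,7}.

Answer: INVARIANT VIOLATED at state 1

Working:
Allowed set {0,2,3,4,5,6,7}
R = {0,1}
  0: safe
  1: ✗ unsafe
reach 1 via b — violates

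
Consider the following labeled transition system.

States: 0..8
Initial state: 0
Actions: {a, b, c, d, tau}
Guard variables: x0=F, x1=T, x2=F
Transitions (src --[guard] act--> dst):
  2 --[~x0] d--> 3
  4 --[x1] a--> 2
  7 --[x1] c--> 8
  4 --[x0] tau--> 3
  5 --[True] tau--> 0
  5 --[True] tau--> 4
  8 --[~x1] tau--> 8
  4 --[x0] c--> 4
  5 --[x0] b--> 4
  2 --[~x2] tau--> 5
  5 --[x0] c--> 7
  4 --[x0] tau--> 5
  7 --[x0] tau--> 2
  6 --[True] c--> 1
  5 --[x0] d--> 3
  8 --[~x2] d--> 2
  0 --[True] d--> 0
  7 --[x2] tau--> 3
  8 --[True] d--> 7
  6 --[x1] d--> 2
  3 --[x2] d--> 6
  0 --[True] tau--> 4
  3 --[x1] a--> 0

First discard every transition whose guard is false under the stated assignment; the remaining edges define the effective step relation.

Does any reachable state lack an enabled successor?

R = {0,2,3,4,5}
  0: d→0  tau→4  [2 out]
  2: d→3  tau→5  [2 out]
  3: a→0  [1 out]
  4: a→2  [1 out]
  5: tau→0  tau→4  [2 out]

Answer: DEADLOCK-FREE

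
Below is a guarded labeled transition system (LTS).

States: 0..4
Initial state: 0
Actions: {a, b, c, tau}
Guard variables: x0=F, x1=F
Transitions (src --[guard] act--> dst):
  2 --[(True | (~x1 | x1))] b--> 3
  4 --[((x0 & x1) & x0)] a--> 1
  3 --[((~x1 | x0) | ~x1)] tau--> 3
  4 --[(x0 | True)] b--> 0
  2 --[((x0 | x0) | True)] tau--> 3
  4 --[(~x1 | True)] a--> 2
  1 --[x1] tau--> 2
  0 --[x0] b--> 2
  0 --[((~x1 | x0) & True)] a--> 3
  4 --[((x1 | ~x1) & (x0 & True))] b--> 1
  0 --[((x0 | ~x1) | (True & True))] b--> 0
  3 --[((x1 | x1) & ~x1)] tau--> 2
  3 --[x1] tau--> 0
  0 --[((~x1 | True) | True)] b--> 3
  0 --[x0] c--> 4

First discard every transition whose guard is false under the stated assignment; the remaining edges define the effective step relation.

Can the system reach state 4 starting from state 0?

Guard filter leaves 8 enabled edge(s).
depth 0: {0}
depth 1: {3}  now seen {0,3}
Reachable = {0,3}

Answer: UNREACHABLE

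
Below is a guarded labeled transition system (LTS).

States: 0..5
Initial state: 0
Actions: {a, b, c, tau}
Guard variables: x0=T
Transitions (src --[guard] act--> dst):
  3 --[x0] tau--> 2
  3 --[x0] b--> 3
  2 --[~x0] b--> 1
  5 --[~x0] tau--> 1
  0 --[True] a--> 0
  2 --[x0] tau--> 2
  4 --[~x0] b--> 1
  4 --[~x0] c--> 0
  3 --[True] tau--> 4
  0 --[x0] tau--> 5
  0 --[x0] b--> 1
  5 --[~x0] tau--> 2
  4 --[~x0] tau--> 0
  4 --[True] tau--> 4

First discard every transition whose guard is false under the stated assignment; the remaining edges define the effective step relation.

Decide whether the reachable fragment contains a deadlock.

R = {0,1,5}
  0: a→0  b→1  tau→5  [3 out]
  1: ∅  [STUCK]
  5: ∅  [STUCK]
trace reaching 1: b

Answer: DEADLOCK at state 1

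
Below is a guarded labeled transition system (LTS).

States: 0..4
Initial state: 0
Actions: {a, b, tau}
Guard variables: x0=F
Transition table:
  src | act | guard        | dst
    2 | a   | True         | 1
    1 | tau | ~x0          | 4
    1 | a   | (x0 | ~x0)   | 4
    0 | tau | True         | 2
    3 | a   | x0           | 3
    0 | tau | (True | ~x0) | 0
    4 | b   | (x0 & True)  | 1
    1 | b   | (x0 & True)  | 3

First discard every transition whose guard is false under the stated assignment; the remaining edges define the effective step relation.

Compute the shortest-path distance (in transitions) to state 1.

Answer: 2

Trace:
BFS to 1:
  Layer 0: {0}
  Layer 1: {2}
  Layer 2: {1}
first hit 1 at d=2 via tau·a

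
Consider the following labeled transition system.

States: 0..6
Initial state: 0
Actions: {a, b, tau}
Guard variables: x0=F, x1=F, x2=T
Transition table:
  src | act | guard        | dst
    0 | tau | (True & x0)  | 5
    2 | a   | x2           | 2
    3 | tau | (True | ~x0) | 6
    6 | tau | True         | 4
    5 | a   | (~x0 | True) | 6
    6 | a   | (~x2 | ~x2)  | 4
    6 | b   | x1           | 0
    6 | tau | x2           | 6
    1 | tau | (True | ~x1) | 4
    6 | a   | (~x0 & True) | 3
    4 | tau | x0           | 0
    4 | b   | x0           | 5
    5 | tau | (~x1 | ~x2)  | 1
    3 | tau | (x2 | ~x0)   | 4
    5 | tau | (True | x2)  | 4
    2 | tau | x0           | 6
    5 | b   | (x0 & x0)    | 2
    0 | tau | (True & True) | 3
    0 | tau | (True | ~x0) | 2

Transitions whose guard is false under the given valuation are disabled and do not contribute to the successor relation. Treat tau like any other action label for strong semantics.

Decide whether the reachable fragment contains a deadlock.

Answer: DEADLOCK at state 4

Working:
Reach set: {0,2,3,4,6}
  0: tau→2  tau→3  [2 exit(s)]
  2: a→2  [1 exit(s)]
  3: tau→4  tau→6  [2 exit(s)]
  4: ∅  [STUCK]
  6: a→3  tau→4  tau→6  [3 exit(s)]
trace reaching 4: tau·tau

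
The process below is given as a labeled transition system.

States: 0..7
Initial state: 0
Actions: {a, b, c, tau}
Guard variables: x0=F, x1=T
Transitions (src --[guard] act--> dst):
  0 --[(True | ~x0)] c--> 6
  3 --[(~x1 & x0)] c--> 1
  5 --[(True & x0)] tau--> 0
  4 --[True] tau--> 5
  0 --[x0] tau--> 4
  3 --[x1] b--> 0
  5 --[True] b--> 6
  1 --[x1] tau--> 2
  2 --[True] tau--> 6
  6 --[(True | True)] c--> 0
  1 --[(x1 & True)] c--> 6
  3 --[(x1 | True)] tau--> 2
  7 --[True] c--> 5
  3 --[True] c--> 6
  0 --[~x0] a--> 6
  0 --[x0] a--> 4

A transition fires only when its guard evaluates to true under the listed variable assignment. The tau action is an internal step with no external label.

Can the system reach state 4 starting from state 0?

Answer: UNREACHABLE

Trace:
12 transition(s) survive guard evaluation.
L0 = {0}
L1 = {6}  cumulative {0,6}
Reachable = {0,6}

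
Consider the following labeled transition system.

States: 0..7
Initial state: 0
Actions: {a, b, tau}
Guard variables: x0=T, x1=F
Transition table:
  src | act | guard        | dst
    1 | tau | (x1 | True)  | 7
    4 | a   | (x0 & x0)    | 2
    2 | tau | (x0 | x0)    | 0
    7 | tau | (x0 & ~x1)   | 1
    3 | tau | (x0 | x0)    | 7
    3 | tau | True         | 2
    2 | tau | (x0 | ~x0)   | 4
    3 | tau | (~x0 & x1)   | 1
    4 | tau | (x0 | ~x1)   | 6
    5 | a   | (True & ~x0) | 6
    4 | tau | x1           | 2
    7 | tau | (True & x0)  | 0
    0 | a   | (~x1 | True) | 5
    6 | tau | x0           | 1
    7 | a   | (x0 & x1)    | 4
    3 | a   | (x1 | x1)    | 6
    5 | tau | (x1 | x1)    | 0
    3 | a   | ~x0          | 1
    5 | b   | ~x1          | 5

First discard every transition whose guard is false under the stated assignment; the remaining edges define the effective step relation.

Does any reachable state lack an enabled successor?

R = {0,5}
  0: a→5  [deg 1]
  5: b→5  [deg 1]

Answer: DEADLOCK-FREE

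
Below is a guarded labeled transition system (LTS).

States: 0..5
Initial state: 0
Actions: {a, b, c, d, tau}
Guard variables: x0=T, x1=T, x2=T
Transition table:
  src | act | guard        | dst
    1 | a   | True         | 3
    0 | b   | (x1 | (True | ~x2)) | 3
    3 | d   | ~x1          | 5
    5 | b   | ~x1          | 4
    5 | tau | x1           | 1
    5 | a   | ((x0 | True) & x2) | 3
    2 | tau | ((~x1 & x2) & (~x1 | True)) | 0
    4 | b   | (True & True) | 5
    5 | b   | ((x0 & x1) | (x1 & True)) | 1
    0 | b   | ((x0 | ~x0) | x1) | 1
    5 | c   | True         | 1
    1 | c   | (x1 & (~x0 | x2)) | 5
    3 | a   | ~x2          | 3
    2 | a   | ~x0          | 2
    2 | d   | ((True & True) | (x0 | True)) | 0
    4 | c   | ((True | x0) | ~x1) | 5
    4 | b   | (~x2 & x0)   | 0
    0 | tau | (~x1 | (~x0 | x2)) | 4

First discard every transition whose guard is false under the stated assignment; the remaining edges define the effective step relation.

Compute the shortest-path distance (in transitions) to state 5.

Breadth-first toward 5:
  depth 0: {0}
  depth 1: {1,3,4}
  depth 2: {5}
depth(5)=2, e.g. b·c

Answer: 2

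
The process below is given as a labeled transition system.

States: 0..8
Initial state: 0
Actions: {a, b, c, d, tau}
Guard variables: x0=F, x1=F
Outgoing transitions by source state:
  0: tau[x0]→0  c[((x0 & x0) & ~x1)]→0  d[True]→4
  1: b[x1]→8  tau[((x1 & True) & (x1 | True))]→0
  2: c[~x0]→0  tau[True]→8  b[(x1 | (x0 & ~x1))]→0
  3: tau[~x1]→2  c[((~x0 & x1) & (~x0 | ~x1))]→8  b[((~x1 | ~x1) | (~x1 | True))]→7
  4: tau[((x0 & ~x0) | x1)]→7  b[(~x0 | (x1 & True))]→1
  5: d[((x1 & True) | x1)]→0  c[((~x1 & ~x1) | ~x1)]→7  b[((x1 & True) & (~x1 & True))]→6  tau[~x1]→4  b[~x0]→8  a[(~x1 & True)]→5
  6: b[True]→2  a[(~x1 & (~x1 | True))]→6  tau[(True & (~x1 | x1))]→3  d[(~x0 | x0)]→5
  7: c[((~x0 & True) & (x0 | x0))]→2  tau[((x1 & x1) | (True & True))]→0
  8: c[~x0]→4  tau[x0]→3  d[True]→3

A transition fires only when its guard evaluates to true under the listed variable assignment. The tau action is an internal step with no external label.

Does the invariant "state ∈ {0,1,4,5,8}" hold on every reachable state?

Answer: INVARIANT HOLDS

Analysis:
Safe = {0,1,4,5,8}
R = {0,1,4}
  0: ✓
  1: ✓
  4: ✓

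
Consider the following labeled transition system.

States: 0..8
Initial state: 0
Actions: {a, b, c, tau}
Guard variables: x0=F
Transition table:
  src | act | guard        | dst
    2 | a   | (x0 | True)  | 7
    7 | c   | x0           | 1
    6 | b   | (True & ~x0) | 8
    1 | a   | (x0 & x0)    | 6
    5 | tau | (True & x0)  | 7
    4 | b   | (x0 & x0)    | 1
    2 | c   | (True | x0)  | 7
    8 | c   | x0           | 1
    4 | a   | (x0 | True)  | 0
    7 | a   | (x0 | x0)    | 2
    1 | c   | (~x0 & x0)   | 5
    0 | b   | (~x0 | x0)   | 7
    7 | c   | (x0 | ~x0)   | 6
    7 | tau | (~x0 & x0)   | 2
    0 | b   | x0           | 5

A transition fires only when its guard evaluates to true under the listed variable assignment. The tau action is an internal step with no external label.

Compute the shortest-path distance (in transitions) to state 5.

Layered search for 5:
  L0 = {0}
  L1 = {7}
  L2 = {6}
  L3 = {8}
5 never appears.

Answer: UNREACHABLE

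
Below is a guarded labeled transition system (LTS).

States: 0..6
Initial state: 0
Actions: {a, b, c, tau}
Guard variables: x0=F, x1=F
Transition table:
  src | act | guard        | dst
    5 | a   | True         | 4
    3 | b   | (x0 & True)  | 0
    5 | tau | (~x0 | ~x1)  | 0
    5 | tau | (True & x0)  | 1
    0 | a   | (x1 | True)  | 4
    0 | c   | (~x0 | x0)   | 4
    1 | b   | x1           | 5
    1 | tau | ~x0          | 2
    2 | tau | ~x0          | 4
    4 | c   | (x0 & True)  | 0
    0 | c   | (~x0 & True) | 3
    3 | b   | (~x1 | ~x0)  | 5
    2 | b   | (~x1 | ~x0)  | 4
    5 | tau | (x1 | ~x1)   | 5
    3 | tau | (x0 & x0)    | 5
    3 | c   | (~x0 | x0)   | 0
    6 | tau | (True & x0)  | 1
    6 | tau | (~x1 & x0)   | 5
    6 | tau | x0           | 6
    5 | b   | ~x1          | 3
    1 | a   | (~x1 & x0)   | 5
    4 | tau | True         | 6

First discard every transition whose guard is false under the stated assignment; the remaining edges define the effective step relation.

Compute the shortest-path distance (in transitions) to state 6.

BFS to 6:
  Layer 0: {0}
  Layer 1: {3,4}
  Layer 2: {5,6}
6 enters at depth 2; path a·tau

Answer: 2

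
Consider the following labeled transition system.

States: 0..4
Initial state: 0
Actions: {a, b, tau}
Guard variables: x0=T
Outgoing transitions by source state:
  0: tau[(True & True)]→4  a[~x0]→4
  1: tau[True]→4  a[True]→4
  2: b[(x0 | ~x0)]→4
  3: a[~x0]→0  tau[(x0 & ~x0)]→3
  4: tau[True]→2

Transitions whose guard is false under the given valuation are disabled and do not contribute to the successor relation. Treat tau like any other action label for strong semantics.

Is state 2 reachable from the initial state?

Answer: REACHABLE

Analysis:
5 transition(s) survive guard evaluation.
L0 = {0}
L1 = {4}  cumulative {0,4}
L2 = {2}  cumulative {0,2,4}
Reachable = {0,2,4}
witness 2: tau·tau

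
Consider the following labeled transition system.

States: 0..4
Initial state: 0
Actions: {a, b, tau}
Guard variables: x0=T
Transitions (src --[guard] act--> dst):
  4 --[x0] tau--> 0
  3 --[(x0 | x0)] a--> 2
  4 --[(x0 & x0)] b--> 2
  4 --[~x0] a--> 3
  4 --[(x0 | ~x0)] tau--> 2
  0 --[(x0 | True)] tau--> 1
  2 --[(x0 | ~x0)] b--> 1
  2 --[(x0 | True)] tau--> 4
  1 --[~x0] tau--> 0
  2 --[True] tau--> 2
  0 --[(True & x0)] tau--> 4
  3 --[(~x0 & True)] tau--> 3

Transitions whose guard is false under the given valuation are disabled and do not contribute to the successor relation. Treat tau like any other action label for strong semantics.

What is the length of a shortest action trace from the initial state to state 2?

Answer: 2

Analysis:
Layered search for 2:
  Layer 0: {0}
  Layer 1: {1,4}
  Layer 2: {2}
first hit 2 at d=2 via tau·b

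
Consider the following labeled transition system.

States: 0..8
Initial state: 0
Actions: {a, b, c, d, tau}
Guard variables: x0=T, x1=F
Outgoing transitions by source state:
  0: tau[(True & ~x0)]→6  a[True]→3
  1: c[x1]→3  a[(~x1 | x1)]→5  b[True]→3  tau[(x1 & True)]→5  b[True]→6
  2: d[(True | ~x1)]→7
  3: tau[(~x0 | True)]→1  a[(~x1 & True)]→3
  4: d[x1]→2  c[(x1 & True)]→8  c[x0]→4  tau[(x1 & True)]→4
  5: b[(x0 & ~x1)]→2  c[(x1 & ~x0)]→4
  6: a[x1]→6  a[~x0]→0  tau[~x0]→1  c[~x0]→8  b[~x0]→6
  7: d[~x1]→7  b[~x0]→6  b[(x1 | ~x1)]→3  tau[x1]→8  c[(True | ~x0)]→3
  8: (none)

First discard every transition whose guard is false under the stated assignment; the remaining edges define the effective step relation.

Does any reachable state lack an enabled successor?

Answer: DEADLOCK at state 6

Trace:
R = {0,1,2,3,5,6,7}
  0: a→3  [1 exit(s)]
  1: a→5  b→3  b→6  [3 exit(s)]
  2: d→7  [1 exit(s)]
  3: a→3  tau→1  [2 exit(s)]
  5: b→2  [1 exit(s)]
  6: ∅  [STUCK]
  7: b→3  c→3  d→7  [3 exit(s)]
witness 6: a·tau·b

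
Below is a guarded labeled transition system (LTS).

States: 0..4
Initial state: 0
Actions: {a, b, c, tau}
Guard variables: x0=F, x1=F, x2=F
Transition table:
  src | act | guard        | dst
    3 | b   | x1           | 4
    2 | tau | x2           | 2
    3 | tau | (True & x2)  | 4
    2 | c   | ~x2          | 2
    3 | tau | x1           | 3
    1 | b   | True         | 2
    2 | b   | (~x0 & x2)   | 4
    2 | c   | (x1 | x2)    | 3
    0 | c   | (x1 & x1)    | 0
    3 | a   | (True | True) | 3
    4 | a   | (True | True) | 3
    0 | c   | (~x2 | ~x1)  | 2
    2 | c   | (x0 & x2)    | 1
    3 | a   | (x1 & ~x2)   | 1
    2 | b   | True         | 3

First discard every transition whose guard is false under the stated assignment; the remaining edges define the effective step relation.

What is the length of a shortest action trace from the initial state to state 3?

Answer: 2

Working:
Breadth-first toward 3:
  L0 = {0}
  L1 = {2}
  L2 = {3}
depth(3)=2, e.g. c·b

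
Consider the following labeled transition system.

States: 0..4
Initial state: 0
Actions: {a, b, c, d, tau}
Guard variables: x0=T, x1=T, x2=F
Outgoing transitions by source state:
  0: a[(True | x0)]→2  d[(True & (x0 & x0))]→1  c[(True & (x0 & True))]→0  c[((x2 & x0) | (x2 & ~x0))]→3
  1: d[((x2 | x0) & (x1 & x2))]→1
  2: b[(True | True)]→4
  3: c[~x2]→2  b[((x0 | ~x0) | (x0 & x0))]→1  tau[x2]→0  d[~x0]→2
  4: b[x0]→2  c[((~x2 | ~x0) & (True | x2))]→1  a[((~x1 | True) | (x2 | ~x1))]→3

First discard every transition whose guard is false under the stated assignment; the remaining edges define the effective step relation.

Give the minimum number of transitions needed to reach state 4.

Breadth-first toward 4:
  depth 0: {0}
  depth 1: {1,2}
  depth 2: {4}
4 enters at depth 2; path a·b

Answer: 2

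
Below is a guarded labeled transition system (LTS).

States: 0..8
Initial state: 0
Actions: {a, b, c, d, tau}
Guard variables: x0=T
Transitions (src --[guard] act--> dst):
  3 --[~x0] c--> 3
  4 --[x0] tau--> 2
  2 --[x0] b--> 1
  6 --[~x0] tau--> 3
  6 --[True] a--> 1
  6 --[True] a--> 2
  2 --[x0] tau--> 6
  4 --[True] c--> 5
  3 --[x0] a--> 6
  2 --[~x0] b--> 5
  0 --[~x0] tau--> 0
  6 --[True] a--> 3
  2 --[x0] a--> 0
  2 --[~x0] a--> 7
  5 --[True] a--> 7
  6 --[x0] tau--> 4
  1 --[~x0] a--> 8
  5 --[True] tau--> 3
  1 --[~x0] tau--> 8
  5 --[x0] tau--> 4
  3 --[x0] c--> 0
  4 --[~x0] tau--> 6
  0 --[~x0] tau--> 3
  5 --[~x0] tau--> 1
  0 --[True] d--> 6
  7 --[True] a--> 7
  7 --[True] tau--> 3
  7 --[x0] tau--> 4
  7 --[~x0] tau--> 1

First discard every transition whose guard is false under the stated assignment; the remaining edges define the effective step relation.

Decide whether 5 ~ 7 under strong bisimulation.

Refine partition for ~:
  π0 = {{0,1,2,3,4,5,6,7,8}}
  π1 = {{0},{1,8},{2},{3},{4},{5,6,7}}
  π2 = {{0},{1,8},{2},{3},{4},{5,7},{6}}
7 equivalence class(es) (converged in 3)
5∈{5,7}, 7∈{5,7}

Answer: BISIMILAR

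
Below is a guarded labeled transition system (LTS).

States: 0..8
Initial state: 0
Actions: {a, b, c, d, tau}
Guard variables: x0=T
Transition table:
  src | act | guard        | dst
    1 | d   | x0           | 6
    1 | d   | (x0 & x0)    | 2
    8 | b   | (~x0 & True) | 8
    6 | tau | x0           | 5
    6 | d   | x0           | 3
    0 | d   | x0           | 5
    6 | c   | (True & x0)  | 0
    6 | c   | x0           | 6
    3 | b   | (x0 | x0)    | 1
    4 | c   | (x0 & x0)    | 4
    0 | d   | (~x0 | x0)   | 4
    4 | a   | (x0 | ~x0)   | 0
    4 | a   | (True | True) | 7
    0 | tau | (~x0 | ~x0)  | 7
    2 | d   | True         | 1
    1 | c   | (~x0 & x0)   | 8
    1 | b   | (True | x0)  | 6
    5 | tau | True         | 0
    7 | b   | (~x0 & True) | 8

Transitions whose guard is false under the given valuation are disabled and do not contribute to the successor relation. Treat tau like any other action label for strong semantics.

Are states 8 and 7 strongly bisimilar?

Compute ~ classes (split until stable):
  round 0: {{0,1,2,3,4,5,6,7,8}}
  round 1: {{0,2},{1},{3},{4},{5},{6},{7,8}}
  round 2: {{0},{1},{2},{3},{4},{5},{6},{7,8}}
stable after 3 split(s): 8 block(s)
[8]={7,8}  [7]={7,8}

Answer: BISIMILAR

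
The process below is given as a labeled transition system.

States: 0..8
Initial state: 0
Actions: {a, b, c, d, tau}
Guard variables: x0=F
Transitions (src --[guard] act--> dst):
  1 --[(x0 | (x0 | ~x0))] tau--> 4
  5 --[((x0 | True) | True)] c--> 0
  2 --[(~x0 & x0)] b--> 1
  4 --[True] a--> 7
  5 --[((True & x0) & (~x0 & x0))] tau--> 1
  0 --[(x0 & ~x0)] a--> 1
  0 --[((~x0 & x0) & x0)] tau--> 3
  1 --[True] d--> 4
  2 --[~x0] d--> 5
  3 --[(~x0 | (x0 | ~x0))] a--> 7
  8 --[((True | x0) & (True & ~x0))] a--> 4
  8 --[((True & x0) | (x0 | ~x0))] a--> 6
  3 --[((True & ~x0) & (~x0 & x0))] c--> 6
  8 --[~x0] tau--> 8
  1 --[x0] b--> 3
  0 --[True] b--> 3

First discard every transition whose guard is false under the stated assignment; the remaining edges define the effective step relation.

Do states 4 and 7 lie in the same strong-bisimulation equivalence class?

Answer: NOT BISIMILAR

Trace:
Bisimulation quotient by refinement:
  P[0] = {{0,1,2,3,4,5,6,7,8}}
  P[1] = {{0},{1},{2},{3,4},{5},{6,7},{8}}
Fixed point at round 2; 7 class(es).
[4]={3,4}  [7]={6,7}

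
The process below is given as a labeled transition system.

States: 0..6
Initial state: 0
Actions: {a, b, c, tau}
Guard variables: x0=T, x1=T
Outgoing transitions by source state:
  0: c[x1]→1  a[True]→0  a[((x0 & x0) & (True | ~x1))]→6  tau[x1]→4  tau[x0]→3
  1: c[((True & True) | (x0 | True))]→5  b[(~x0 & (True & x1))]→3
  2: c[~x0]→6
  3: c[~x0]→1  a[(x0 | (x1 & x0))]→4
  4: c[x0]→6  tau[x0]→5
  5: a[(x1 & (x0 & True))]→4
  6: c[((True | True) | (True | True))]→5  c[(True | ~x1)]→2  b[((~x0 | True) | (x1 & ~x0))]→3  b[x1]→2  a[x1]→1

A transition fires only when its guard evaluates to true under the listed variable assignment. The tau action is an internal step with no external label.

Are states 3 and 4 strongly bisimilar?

Refine partition for ~:
  π0 = {{0,1,2,3,4,5,6}}
  π1 = {{0},{1},{2},{3,5},{4},{6}}
Fixed point at round 2; 6 class(es).
class of 3: {3,5}; class of 4: {4}

Answer: NOT BISIMILAR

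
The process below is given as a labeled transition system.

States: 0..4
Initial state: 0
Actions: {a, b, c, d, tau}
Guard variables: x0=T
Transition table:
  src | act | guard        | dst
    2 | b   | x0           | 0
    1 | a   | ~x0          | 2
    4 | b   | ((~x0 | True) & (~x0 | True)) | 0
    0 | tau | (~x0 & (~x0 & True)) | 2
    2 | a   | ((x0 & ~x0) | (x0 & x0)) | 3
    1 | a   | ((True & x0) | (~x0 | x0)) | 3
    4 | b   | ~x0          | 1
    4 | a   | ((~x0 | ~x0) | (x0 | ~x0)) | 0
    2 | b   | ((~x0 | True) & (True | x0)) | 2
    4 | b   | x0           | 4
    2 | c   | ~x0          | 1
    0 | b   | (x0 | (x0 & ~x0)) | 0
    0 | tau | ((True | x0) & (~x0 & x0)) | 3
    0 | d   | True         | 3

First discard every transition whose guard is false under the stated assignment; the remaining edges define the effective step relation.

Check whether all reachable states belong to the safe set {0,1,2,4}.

Answer: INVARIANT VIOLATED at state 3

Analysis:
Allowed set {0,1,2,4}
R = {0,3}
  0: ✓
  3: VIOLATES
reach 3 via d — violates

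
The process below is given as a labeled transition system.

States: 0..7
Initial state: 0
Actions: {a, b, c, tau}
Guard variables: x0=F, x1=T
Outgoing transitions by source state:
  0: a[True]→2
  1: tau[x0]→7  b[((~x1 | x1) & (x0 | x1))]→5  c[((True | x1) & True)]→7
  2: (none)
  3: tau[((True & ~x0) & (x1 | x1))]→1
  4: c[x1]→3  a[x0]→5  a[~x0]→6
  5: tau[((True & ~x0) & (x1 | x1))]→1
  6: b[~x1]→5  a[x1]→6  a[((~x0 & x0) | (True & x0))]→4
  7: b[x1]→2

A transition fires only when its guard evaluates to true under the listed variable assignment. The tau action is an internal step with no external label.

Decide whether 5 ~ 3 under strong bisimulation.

Answer: BISIMILAR

Trace:
Compute ~ classes (split until stable):
  round 0: {{0,1,2,3,4,5,6,7}}
  round 1: {{0,6},{1},{2},{3,5},{4},{7}}
  round 2: {{0},{1},{2},{3,5},{4},{6},{7}}
stable after 3 split(s): 7 block(s)
[5]={3,5}  [3]={3,5}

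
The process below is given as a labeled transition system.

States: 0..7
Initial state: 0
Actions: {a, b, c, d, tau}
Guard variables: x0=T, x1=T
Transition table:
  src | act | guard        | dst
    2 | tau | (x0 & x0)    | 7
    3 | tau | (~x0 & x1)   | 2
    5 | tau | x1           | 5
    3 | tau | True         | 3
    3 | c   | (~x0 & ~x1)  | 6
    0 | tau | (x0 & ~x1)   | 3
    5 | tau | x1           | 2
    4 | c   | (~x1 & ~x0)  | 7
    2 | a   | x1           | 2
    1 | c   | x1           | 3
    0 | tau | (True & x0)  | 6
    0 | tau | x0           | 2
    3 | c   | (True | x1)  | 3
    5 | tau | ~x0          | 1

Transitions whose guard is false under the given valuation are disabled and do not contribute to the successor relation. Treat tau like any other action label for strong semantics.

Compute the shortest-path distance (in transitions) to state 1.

Layered search for 1:
  L0 = {0}
  L1 = {2,6}
  L2 = {7}
1 never appears.

Answer: UNREACHABLE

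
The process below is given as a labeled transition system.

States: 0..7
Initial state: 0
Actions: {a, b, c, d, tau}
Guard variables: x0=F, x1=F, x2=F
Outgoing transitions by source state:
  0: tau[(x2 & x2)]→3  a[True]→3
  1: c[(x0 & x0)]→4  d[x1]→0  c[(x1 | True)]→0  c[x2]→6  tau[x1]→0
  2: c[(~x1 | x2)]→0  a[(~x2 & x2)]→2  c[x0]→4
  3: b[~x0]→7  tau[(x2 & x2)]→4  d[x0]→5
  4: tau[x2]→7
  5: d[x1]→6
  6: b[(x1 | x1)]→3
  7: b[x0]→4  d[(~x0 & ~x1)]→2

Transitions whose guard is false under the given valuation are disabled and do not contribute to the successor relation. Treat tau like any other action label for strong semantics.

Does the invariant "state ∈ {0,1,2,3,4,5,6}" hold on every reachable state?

Allowed set {0,1,2,3,4,5,6}
R = {0,2,3,7}
  0: safe
  2: safe
  3: safe
  7: ✗ unsafe
reach 7 via a·b — violates

Answer: INVARIANT VIOLATED at state 7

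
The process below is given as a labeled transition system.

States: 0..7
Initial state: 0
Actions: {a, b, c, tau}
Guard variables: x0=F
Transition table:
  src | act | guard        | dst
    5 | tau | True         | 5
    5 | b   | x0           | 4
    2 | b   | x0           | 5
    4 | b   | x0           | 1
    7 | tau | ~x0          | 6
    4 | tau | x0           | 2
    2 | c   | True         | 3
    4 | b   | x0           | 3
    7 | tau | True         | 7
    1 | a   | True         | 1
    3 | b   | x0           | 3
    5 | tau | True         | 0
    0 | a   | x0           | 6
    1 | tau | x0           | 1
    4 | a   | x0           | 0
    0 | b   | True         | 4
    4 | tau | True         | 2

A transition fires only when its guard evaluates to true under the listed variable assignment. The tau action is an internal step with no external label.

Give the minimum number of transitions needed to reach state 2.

BFS to 2:
  L0 = {0}
  L1 = {4}
  L2 = {2}
depth(2)=2, e.g. b·tau

Answer: 2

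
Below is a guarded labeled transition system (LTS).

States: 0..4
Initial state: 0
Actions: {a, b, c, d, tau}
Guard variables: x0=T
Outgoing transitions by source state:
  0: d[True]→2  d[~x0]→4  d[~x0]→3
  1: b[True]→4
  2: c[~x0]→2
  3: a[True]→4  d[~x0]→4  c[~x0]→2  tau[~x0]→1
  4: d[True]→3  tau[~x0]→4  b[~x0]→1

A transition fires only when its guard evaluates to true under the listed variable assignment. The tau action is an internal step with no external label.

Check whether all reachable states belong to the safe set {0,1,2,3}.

Answer: INVARIANT HOLDS

Analysis:
Allowed set {0,1,2,3}
Reachable = {0,2}
  0: ✓
  2: ✓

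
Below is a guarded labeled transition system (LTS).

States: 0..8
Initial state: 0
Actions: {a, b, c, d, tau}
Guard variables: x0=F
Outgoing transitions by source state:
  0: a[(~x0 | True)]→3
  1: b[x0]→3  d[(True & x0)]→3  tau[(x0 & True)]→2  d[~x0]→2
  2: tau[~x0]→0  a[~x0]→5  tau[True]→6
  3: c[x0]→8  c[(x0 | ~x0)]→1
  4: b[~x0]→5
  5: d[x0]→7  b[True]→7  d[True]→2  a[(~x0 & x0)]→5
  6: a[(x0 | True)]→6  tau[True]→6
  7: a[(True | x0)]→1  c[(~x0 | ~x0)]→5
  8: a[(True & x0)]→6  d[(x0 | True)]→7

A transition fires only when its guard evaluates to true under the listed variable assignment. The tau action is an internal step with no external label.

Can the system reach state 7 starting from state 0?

Answer: REACHABLE

Trace:
14 transition(s) survive guard evaluation.
Layer 0: {0}
Layer 1: {3}  total {0,3}
Layer 2: {1}  total {0,1,3}
Layer 3: {2}  total {0,1,2,3}
Layer 4: {5,6}  total {0,1,2,3,5,6}
Layer 5: {7}  total {0,1,2,3,5,6,7}
Reachable = {0,1,2,3,5,6,7}
Path to 7: a·c·d·a·b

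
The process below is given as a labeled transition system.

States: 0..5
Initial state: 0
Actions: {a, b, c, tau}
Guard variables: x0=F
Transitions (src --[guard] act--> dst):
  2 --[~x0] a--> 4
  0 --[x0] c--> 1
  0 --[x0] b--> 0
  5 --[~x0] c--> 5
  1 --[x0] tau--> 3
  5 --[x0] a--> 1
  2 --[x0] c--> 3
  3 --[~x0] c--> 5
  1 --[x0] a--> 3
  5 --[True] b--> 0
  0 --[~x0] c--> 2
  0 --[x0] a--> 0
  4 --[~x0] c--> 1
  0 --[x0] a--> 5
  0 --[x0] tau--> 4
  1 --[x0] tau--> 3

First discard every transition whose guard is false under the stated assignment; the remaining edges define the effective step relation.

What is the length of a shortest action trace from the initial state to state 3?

Breadth-first toward 3:
  L0 = {0}
  L1 = {2}
  L2 = {4}
  L3 = {1}
3 never appears.

Answer: UNREACHABLE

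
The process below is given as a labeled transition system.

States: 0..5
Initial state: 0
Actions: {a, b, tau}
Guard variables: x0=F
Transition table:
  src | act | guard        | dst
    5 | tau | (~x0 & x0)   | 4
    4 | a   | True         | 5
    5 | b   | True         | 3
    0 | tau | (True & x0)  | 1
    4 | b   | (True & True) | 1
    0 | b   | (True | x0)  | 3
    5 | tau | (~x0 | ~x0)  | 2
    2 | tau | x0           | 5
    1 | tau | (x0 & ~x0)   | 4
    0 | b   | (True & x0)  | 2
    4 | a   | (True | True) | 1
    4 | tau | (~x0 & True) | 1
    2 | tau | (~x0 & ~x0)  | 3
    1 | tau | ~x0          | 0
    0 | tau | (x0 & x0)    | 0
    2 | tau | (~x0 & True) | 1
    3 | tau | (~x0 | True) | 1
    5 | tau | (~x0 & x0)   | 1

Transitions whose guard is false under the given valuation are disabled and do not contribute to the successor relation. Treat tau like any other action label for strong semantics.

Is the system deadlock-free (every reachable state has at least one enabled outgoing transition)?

Answer: DEADLOCK-FREE

Trace:
Reach set: {0,1,3}
  0: b→3  [1 exit(s)]
  1: tau→0  [1 exit(s)]
  3: tau→1  [1 exit(s)]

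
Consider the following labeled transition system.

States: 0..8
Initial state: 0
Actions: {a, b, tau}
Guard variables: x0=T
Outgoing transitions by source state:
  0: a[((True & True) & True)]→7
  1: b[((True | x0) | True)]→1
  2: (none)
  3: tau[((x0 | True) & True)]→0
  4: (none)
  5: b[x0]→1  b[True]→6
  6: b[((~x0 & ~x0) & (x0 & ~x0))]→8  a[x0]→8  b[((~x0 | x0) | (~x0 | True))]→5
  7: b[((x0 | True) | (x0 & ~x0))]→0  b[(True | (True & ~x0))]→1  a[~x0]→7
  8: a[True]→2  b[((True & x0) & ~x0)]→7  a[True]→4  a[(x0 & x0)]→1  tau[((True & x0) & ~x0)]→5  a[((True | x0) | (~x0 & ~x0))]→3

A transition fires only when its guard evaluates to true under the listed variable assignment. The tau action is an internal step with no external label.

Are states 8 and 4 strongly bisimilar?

Answer: NOT BISIMILAR

Working:
Refine partition for ~:
  π0 = {{0,1,2,3,4,5,6,7,8}}
  π1 = {{0,8},{1,5,7},{2,4},{3},{6}}
  π2 = {{0},{1},{2,4},{3},{5},{6},{7},{8}}
8 equivalence class(es) (converged in 3)
[8]={8}  [4]={2,4}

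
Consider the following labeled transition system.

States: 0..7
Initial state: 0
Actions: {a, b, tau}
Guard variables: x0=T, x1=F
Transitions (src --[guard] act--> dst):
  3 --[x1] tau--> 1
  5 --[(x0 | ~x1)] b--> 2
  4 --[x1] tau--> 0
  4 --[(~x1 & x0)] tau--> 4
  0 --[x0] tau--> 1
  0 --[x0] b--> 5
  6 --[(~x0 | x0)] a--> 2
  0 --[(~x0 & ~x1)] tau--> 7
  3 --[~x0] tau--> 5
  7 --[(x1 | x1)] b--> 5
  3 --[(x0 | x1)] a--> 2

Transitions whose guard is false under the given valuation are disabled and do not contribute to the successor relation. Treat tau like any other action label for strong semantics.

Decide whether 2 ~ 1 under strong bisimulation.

Compute ~ classes (split until stable):
  π0 = {{0,1,2,3,4,5,6,7}}
  π1 = {{0},{1,2,7},{3,6},{4},{5}}
stable after 2 split(s): 5 block(s)
class of 2: {1,2,7}; class of 1: {1,2,7}

Answer: BISIMILAR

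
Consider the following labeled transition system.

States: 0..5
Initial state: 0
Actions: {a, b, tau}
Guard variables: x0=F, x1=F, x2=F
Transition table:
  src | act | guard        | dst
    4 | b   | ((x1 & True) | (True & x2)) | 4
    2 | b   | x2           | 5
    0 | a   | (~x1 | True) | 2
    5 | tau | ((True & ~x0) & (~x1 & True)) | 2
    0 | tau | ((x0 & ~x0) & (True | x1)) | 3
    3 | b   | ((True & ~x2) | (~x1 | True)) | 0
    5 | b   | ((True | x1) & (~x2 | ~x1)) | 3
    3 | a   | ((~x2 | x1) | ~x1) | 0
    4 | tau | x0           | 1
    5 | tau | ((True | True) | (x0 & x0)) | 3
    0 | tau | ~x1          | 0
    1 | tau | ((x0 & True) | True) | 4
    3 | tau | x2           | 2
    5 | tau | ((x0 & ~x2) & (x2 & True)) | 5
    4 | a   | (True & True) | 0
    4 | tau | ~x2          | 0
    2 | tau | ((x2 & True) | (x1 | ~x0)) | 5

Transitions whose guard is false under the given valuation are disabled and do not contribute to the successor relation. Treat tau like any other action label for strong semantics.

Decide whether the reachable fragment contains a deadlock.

Reach set: {0,2,3,5}
  0: a→2  tau→0  [2 exit(s)]
  2: tau→5  [1 exit(s)]
  3: a→0  b→0  [2 exit(s)]
  5: b→3  tau→2  tau→3  [3 exit(s)]

Answer: DEADLOCK-FREE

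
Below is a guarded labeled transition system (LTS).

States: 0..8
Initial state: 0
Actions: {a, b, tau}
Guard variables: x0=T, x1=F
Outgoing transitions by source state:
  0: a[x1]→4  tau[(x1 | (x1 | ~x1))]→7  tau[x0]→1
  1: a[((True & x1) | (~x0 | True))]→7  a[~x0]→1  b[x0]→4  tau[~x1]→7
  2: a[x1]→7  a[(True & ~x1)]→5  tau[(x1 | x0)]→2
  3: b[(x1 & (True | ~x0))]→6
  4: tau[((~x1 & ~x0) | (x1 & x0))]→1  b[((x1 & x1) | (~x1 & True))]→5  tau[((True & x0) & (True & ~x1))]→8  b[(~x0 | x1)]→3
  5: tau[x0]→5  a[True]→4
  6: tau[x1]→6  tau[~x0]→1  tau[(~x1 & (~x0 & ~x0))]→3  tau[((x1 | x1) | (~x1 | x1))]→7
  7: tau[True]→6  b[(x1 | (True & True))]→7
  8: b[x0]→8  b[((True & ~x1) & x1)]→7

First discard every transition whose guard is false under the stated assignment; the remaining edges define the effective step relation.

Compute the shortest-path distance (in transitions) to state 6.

Layered search for 6:
  Layer 0: {0}
  Layer 1: {1,7}
  Layer 2: {4,6}
depth(6)=2, e.g. tau·tau

Answer: 2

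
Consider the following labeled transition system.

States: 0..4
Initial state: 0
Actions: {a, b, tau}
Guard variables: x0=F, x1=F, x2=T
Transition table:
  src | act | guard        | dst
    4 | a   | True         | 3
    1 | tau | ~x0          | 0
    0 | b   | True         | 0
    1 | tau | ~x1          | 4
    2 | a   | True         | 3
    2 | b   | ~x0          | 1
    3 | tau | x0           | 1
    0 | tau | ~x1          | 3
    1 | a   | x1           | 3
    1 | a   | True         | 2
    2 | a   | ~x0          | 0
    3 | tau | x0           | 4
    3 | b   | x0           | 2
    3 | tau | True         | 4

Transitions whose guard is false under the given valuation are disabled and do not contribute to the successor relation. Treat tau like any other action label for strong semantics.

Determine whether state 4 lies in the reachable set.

10 transition(s) survive guard evaluation.
Layer 0: {0}
Layer 1: {3}  now seen {0,3}
Layer 2: {4}  now seen {0,3,4}
Reach set: {0,3,4}
trace reaching 4: tau·tau

Answer: REACHABLE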